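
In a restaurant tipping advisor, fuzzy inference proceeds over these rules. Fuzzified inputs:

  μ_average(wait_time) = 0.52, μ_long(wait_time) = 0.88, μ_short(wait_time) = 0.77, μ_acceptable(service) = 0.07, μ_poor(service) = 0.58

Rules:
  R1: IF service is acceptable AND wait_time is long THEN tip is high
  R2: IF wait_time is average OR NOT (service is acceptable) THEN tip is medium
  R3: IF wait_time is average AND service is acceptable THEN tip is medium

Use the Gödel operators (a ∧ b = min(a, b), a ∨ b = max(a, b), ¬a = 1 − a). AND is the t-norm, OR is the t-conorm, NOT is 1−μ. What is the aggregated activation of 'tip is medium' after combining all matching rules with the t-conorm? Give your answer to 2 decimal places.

R1: acceptable=0.07, long=0.88; AND[min(a, b)] → w = 0.07
R2: average=0.52, ¬acceptable=1−0.07=0.93; OR[max(a, b)] → w = 0.93
R3: average=0.52, acceptable=0.07; AND[min(a, b)] → w = 0.07
Rules with consequent 'medium': {R2, R3} → strengths 0.93, 0.07
Aggregate via t-conorm [max(a, b)]: 0.93

0.93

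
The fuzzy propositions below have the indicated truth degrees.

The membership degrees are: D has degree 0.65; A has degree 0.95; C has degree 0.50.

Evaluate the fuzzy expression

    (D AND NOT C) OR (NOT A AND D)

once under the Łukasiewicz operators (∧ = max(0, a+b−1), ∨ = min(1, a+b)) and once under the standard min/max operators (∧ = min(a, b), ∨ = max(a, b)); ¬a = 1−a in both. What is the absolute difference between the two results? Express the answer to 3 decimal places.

0.350

Under Łukasiewicz:
  NOT C = 1 − 0.50 = 0.50
  D AND NOT C = max(0, a+b−1) on (0.65, 0.50) = 0.15
  NOT A = 1 − 0.95 = 0.05
  NOT A AND D = max(0, a+b−1) on (0.05, 0.65) = 0.00
  (D AND NOT C) OR (NOT A AND D) = min(1, a+b) on (0.15, 0.00) = 0.15
  → value = 0.1500
Under standard min/max:
  NOT C = 1 − 0.50 = 0.50
  D AND NOT C = min(a, b) on (0.65, 0.50) = 0.50
  NOT A = 1 − 0.95 = 0.05
  NOT A AND D = min(a, b) on (0.05, 0.65) = 0.05
  (D AND NOT C) OR (NOT A AND D) = max(a, b) on (0.50, 0.05) = 0.50
  → value = 0.5000
|0.1500 − 0.5000| = 0.350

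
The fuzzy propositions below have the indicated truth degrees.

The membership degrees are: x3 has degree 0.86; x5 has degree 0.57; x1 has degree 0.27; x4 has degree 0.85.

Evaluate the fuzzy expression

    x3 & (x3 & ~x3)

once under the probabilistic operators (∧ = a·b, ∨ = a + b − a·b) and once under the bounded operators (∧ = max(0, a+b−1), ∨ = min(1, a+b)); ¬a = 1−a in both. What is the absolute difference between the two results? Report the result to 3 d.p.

Under probabilistic:
  ~x3 = 1 − 0.8600 = 0.1400
  x3 & ~x3 = a·b on (0.8600, 0.1400) = 0.1204
  x3 & (x3 & ~x3) = a·b on (0.8600, 0.1204) = 0.1035
  → value = 0.1035
Under bounded:
  ~x3 = 1 − 0.86 = 0.14
  x3 & ~x3 = max(0, a+b−1) on (0.86, 0.14) = 0.00
  x3 & (x3 & ~x3) = max(0, a+b−1) on (0.86, 0.00) = 0.00
  → value = 0.0000
|0.1035 − 0.0000| = 0.104

0.104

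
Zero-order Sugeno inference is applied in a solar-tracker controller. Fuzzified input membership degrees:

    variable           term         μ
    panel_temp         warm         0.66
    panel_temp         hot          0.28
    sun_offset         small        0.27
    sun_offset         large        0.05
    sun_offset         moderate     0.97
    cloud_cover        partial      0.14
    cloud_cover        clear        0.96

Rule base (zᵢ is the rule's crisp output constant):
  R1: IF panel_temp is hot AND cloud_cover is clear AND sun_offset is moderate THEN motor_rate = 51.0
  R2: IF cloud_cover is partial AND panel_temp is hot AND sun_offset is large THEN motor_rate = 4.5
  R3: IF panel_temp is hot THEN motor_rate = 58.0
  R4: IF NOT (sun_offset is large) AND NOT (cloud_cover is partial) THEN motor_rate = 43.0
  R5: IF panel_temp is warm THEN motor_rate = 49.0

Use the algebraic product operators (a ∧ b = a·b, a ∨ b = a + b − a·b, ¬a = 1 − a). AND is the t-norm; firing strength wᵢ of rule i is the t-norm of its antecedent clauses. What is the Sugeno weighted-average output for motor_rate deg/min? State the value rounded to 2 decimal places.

48.04

R1 (z=51.0): hot=0.28, clear=0.96, moderate=0.97; AND[a·b] → w = 0.2607
R2 (z=4.5): partial=0.14, hot=0.28, large=0.05; AND[a·b] → w = 0.0020
R3 (z=58.0): hot=0.28 → w = 0.2800
R4 (z=43.0): ¬large=1−0.05=0.95, ¬partial=1−0.14=0.86; AND[a·b] → w = 0.8170
R5 (z=49.0): warm=0.66 → w = 0.6600
Weighted average = (0.2607·51.0 + 0.0020·4.5 + 0.2800·58.0 + 0.8170·43.0 + 0.6600·49.0) / (0.2607 + 0.0020 + 0.2800 + 0.8170 + 0.6600)
  = 97.0174 / 2.0197 = 48.04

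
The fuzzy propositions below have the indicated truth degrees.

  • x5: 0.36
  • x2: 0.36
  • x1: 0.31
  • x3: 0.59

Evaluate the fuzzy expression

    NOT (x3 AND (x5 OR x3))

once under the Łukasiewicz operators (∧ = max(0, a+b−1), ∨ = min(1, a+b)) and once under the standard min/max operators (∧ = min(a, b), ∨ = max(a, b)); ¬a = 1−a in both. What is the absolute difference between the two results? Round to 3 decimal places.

Under Łukasiewicz:
  x5 OR x3 = min(1, a+b) on (0.36, 0.59) = 0.95
  x3 AND (x5 OR x3) = max(0, a+b−1) on (0.59, 0.95) = 0.54
  NOT (x3 AND (x5 OR x3)) = 1 − 0.54 = 0.46
  → value = 0.4600
Under standard min/max:
  x5 OR x3 = max(a, b) on (0.36, 0.59) = 0.59
  x3 AND (x5 OR x3) = min(a, b) on (0.59, 0.59) = 0.59
  NOT (x3 AND (x5 OR x3)) = 1 − 0.59 = 0.41
  → value = 0.4100
|0.4600 − 0.4100| = 0.050

0.050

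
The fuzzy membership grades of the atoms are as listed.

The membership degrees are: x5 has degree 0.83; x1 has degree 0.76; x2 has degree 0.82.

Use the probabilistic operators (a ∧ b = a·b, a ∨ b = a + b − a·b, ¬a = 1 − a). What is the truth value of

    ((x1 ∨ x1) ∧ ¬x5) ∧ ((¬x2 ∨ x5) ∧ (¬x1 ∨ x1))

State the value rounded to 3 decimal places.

x1 ∨ x1 = a + b − a·b on (0.7600, 0.7600) = 0.9424
¬x5 = 1 − 0.8300 = 0.1700
(x1 ∨ x1) ∧ ¬x5 = a·b on (0.9424, 0.1700) = 0.1602
¬x2 = 1 − 0.8200 = 0.1800
¬x2 ∨ x5 = a + b − a·b on (0.1800, 0.8300) = 0.8606
¬x1 = 1 − 0.7600 = 0.2400
¬x1 ∨ x1 = a + b − a·b on (0.2400, 0.7600) = 0.8176
(¬x2 ∨ x5) ∧ (¬x1 ∨ x1) = a·b on (0.8606, 0.8176) = 0.7036
((x1 ∨ x1) ∧ ¬x5) ∧ ((¬x2 ∨ x5) ∧ (¬x1 ∨ x1)) = a·b on (0.1602, 0.7036) = 0.1127

0.113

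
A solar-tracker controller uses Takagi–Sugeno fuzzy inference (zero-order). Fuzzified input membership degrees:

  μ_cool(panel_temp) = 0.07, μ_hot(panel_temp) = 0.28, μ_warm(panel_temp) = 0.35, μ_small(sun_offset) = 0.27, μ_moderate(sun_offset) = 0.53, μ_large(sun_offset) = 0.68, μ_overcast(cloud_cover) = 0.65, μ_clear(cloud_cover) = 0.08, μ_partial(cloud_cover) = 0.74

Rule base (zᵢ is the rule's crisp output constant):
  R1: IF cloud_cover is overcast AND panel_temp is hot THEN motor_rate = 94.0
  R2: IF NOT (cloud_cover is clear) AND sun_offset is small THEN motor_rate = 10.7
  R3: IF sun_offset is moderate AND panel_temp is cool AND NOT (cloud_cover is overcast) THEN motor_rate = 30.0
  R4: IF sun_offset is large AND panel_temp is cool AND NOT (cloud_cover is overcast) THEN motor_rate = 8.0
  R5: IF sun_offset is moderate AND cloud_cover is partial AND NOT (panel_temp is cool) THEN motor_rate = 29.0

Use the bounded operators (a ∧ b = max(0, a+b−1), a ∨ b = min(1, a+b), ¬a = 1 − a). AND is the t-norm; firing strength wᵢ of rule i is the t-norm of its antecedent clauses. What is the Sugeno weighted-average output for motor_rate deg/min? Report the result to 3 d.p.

R1 (z=94.0): overcast=0.65, hot=0.28; AND[max(0, a+b−1)] → w = 0.00
R2 (z=10.7): ¬clear=1−0.08=0.92, small=0.27; AND[max(0, a+b−1)] → w = 0.19
R3 (z=30.0): moderate=0.53, cool=0.07, ¬overcast=1−0.65=0.35; AND[max(0, a+b−1)] → w = 0.00
R4 (z=8.0): large=0.68, cool=0.07, ¬overcast=1−0.65=0.35; AND[max(0, a+b−1)] → w = 0.00
R5 (z=29.0): moderate=0.53, partial=0.74, ¬cool=1−0.07=0.93; AND[max(0, a+b−1)] → w = 0.20
Weighted average = (0.00·94.0 + 0.19·10.7 + 0.00·30.0 + 0.00·8.0 + 0.20·29.0) / (0.00 + 0.19 + 0.00 + 0.00 + 0.20)
  = 7.8330 / 0.3900 = 20.085

20.085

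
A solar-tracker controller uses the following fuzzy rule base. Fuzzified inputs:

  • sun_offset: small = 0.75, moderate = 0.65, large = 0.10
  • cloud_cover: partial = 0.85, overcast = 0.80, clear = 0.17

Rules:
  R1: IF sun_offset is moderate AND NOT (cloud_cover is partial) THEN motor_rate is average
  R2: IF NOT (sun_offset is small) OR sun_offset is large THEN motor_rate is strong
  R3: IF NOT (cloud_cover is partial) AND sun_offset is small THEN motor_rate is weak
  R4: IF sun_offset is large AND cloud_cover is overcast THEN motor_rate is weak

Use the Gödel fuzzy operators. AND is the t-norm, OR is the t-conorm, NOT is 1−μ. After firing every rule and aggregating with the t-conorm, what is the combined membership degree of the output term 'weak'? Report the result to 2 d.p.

R1: moderate=0.65, ¬partial=1−0.85=0.15; AND[min(a, b)] → w = 0.15
R2: ¬small=1−0.75=0.25, large=0.10; OR[max(a, b)] → w = 0.25
R3: ¬partial=1−0.85=0.15, small=0.75; AND[min(a, b)] → w = 0.15
R4: large=0.10, overcast=0.80; AND[min(a, b)] → w = 0.10
Rules with consequent 'weak': {R3, R4} → strengths 0.15, 0.10
Aggregate via t-conorm [max(a, b)]: 0.15

0.15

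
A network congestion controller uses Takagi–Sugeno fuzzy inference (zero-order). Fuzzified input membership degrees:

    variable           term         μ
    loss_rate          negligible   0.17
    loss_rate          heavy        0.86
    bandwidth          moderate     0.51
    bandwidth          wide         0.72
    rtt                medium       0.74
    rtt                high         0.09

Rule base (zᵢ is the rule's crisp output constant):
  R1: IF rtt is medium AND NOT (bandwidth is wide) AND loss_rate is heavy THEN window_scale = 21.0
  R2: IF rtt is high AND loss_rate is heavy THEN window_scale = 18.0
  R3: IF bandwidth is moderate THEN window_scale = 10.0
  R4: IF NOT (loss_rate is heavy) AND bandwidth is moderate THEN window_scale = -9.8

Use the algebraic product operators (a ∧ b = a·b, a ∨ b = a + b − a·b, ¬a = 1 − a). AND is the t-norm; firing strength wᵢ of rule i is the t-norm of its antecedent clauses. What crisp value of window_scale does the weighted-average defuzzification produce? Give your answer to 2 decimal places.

11.39

R1 (z=21.0): medium=0.74, ¬wide=1−0.72=0.28, heavy=0.86; AND[a·b] → w = 0.1782
R2 (z=18.0): high=0.09, heavy=0.86; AND[a·b] → w = 0.0774
R3 (z=10.0): moderate=0.51 → w = 0.5100
R4 (z=-9.8): ¬heavy=1−0.86=0.14, moderate=0.51; AND[a·b] → w = 0.0714
Weighted average = (0.1782·21.0 + 0.0774·18.0 + 0.5100·10.0 + 0.0714·-9.8) / (0.1782 + 0.0774 + 0.5100 + 0.0714)
  = 9.5355 / 0.8370 = 11.39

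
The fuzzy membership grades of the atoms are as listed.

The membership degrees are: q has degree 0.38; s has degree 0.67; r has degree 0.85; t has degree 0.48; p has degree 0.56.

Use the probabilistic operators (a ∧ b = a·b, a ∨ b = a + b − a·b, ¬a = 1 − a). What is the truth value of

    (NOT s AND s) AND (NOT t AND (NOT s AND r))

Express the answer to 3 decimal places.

NOT s = 1 − 0.6700 = 0.3300
NOT s AND s = a·b on (0.3300, 0.6700) = 0.2211
NOT t = 1 − 0.4800 = 0.5200
NOT s = 1 − 0.6700 = 0.3300
NOT s AND r = a·b on (0.3300, 0.8500) = 0.2805
NOT t AND (NOT s AND r) = a·b on (0.5200, 0.2805) = 0.1459
(NOT s AND s) AND (NOT t AND (NOT s AND r)) = a·b on (0.2211, 0.1459) = 0.0322

0.032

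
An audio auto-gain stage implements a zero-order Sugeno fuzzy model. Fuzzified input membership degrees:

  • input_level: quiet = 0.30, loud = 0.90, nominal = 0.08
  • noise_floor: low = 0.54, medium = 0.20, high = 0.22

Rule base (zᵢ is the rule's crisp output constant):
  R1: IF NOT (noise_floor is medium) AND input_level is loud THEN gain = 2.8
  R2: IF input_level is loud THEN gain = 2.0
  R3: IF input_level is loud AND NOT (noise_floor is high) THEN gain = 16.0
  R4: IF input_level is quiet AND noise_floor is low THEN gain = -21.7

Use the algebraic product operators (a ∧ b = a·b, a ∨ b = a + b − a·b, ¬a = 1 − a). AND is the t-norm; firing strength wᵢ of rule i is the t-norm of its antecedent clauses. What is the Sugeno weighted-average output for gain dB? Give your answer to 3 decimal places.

4.643

R1 (z=2.8): ¬medium=1−0.20=0.80, loud=0.90; AND[a·b] → w = 0.7200
R2 (z=2.0): loud=0.90 → w = 0.9000
R3 (z=16.0): loud=0.90, ¬high=1−0.22=0.78; AND[a·b] → w = 0.7020
R4 (z=-21.7): quiet=0.30, low=0.54; AND[a·b] → w = 0.1620
Weighted average = (0.7200·2.8 + 0.9000·2.0 + 0.7020·16.0 + 0.1620·-21.7) / (0.7200 + 0.9000 + 0.7020 + 0.1620)
  = 11.5326 / 2.4840 = 4.643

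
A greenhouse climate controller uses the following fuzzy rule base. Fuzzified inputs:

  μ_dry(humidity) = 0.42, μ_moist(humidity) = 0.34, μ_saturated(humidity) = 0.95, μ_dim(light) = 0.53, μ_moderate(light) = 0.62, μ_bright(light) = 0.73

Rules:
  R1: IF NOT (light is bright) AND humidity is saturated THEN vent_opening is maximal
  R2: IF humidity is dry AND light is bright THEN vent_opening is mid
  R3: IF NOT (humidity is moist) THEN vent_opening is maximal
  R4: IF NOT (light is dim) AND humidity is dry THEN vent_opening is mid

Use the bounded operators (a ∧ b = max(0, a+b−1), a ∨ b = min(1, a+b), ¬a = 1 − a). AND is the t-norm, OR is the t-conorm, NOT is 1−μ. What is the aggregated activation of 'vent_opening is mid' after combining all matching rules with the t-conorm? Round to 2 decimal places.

0.15

R1: ¬bright=1−0.73=0.27, saturated=0.95; AND[max(0, a+b−1)] → w = 0.22
R2: dry=0.42, bright=0.73; AND[max(0, a+b−1)] → w = 0.15
R3: ¬moist=1−0.34=0.66 → w = 0.66
R4: ¬dim=1−0.53=0.47, dry=0.42; AND[max(0, a+b−1)] → w = 0.00
Rules with consequent 'mid': {R2, R4} → strengths 0.15, 0.00
Aggregate via t-conorm [min(1, a+b)]: 0.15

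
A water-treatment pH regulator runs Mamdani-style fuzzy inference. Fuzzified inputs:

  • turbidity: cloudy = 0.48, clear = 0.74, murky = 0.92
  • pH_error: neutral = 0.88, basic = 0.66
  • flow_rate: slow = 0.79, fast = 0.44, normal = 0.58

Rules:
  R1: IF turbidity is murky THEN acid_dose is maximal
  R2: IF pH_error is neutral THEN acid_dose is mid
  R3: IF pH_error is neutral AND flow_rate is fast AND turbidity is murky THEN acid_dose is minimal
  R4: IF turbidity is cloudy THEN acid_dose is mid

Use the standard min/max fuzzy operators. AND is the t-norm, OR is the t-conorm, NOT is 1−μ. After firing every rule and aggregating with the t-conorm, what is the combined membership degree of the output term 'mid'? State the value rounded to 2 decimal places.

R1: murky=0.92 → w = 0.92
R2: neutral=0.88 → w = 0.88
R3: neutral=0.88, fast=0.44, murky=0.92; AND[min(a, b)] → w = 0.44
R4: cloudy=0.48 → w = 0.48
Rules with consequent 'mid': {R2, R4} → strengths 0.88, 0.48
Aggregate via t-conorm [max(a, b)]: 0.88

0.88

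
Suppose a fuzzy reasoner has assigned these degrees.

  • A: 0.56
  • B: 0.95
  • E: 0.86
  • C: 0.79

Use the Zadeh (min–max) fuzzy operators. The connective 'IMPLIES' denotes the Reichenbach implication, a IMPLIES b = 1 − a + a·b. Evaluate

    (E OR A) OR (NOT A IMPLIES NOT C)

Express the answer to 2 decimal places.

0.86

E OR A = max(a, b) on (0.86, 0.56) = 0.86
NOT A = 1 − 0.56 = 0.44
NOT C = 1 − 0.79 = 0.21
NOT A IMPLIES NOT C  [Reichenbach: 1 − a + a·b] with a=0.44, b=0.21 → 0.65
(E OR A) OR (NOT A IMPLIES NOT C) = max(a, b) on (0.86, 0.65) = 0.86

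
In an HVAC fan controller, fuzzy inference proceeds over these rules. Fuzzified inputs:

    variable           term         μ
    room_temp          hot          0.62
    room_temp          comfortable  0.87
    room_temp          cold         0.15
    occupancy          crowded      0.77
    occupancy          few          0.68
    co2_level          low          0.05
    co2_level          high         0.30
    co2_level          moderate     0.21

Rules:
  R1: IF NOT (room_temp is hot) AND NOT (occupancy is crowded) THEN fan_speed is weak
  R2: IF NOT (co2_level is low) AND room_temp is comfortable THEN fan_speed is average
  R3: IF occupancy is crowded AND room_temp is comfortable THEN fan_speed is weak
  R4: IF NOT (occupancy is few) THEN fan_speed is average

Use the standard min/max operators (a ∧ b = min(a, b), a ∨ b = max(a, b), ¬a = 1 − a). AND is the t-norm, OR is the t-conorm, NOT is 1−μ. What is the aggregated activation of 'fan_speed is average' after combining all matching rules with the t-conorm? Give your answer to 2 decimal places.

0.87

R1: ¬hot=1−0.62=0.38, ¬crowded=1−0.77=0.23; AND[min(a, b)] → w = 0.23
R2: ¬low=1−0.05=0.95, comfortable=0.87; AND[min(a, b)] → w = 0.87
R3: crowded=0.77, comfortable=0.87; AND[min(a, b)] → w = 0.77
R4: ¬few=1−0.68=0.32 → w = 0.32
Rules with consequent 'average': {R2, R4} → strengths 0.87, 0.32
Aggregate via t-conorm [max(a, b)]: 0.87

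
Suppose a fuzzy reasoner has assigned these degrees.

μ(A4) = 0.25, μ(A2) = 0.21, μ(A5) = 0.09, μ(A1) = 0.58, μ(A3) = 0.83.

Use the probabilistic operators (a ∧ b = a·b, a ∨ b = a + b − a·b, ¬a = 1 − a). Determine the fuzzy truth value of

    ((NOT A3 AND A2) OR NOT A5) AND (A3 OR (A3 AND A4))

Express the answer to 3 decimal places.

0.790

NOT A3 = 1 − 0.8300 = 0.1700
NOT A3 AND A2 = a·b on (0.1700, 0.2100) = 0.0357
NOT A5 = 1 − 0.0900 = 0.9100
(NOT A3 AND A2) OR NOT A5 = a + b − a·b on (0.0357, 0.9100) = 0.9132
A3 AND A4 = a·b on (0.8300, 0.2500) = 0.2075
A3 OR (A3 AND A4) = a + b − a·b on (0.8300, 0.2075) = 0.8653
((NOT A3 AND A2) OR NOT A5) AND (A3 OR (A3 AND A4)) = a·b on (0.9132, 0.8653) = 0.7902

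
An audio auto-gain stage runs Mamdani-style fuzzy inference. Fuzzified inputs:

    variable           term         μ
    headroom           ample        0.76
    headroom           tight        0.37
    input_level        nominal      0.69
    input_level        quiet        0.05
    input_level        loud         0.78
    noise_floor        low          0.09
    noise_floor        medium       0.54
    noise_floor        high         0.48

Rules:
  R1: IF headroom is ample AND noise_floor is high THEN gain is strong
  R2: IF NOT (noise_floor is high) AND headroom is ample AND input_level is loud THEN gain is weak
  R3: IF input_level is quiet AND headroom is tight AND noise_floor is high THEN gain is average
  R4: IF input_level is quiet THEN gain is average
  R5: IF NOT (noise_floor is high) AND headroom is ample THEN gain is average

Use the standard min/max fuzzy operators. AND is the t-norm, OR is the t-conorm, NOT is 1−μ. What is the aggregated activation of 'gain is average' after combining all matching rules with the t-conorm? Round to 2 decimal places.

0.52

R1: ample=0.76, high=0.48; AND[min(a, b)] → w = 0.48
R2: ¬high=1−0.48=0.52, ample=0.76, loud=0.78; AND[min(a, b)] → w = 0.52
R3: quiet=0.05, tight=0.37, high=0.48; AND[min(a, b)] → w = 0.05
R4: quiet=0.05 → w = 0.05
R5: ¬high=1−0.48=0.52, ample=0.76; AND[min(a, b)] → w = 0.52
Rules with consequent 'average': {R3, R4, R5} → strengths 0.05, 0.05, 0.52
Aggregate via t-conorm [max(a, b)]: 0.52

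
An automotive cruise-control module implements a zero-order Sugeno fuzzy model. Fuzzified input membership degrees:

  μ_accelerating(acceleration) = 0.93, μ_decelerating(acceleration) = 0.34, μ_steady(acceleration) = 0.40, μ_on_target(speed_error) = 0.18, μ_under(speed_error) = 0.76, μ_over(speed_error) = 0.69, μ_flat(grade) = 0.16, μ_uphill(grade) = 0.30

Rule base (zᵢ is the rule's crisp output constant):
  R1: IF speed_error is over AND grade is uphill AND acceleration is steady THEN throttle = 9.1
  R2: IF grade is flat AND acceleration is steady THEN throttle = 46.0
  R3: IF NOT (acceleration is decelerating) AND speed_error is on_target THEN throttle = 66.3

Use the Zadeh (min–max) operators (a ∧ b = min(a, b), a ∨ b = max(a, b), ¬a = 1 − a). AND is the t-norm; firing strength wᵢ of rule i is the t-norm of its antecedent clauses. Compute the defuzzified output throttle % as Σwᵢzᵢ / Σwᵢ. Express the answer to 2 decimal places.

34.41

R1 (z=9.1): over=0.69, uphill=0.30, steady=0.40; AND[min(a, b)] → w = 0.30
R2 (z=46.0): flat=0.16, steady=0.40; AND[min(a, b)] → w = 0.16
R3 (z=66.3): ¬decelerating=1−0.34=0.66, on_target=0.18; AND[min(a, b)] → w = 0.18
Weighted average = (0.30·9.1 + 0.16·46.0 + 0.18·66.3) / (0.30 + 0.16 + 0.18)
  = 22.0240 / 0.6400 = 34.41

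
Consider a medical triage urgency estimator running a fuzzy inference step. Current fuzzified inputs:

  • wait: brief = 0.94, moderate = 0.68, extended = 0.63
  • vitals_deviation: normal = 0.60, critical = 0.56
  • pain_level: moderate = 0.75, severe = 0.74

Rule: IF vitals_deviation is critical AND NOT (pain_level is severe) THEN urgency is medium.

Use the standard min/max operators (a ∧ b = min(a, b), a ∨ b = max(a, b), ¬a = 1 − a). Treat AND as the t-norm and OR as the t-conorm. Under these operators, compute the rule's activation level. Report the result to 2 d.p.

firing strength: critical=0.56, ¬severe=1−0.74=0.26; AND[min(a, b)] → w = 0.26

0.26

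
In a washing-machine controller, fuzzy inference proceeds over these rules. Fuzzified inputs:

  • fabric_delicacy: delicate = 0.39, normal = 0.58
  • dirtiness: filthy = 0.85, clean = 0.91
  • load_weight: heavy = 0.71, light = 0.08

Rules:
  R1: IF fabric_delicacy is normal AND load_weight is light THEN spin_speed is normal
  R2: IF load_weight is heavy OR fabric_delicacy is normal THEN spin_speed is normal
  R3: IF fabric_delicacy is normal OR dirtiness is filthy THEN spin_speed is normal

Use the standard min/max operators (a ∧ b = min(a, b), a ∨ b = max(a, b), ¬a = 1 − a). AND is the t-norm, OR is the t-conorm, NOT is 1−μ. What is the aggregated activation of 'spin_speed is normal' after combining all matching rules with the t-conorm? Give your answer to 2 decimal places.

0.85

R1: normal=0.58, light=0.08; AND[min(a, b)] → w = 0.08
R2: heavy=0.71, normal=0.58; OR[max(a, b)] → w = 0.71
R3: normal=0.58, filthy=0.85; OR[max(a, b)] → w = 0.85
Rules with consequent 'normal': {R1, R2, R3} → strengths 0.08, 0.71, 0.85
Aggregate via t-conorm [max(a, b)]: 0.85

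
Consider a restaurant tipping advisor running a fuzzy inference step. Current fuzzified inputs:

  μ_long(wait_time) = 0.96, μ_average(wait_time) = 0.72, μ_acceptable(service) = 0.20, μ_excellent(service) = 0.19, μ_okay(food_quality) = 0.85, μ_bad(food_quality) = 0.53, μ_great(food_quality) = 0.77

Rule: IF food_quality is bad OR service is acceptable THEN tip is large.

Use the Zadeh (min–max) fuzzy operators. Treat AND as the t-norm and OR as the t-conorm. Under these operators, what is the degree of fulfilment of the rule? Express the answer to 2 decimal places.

firing strength: bad=0.53, acceptable=0.20; OR[max(a, b)] → w = 0.53

0.53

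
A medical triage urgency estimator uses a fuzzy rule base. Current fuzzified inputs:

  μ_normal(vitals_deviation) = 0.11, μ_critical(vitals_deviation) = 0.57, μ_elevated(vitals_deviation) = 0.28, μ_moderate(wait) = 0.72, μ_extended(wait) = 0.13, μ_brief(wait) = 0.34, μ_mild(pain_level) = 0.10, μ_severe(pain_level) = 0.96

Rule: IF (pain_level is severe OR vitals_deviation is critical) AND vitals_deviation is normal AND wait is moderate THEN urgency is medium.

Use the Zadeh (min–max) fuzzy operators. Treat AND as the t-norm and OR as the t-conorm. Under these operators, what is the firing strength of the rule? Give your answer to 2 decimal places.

0.11

firing strength: (severe=0.96 OR critical=0.57) = 0.96; AND[min(a, b)] with normal=0.11, moderate=0.72 → w = 0.11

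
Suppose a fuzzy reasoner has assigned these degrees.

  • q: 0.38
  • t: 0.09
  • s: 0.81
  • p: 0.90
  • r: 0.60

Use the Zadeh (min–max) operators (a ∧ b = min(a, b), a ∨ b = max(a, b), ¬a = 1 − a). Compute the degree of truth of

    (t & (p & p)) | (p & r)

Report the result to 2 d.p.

p & p = min(a, b) on (0.90, 0.90) = 0.90
t & (p & p) = min(a, b) on (0.09, 0.90) = 0.09
p & r = min(a, b) on (0.90, 0.60) = 0.60
(t & (p & p)) | (p & r) = max(a, b) on (0.09, 0.60) = 0.60

0.60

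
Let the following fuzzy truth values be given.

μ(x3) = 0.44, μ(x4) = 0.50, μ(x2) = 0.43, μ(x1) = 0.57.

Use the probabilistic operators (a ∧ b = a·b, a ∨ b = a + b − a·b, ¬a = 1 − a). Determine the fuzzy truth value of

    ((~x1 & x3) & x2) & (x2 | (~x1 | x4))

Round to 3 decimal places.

0.068

~x1 = 1 − 0.5700 = 0.4300
~x1 & x3 = a·b on (0.4300, 0.4400) = 0.1892
(~x1 & x3) & x2 = a·b on (0.1892, 0.4300) = 0.0814
~x1 = 1 − 0.5700 = 0.4300
~x1 | x4 = a + b − a·b on (0.4300, 0.5000) = 0.7150
x2 | (~x1 | x4) = a + b − a·b on (0.4300, 0.7150) = 0.8376
((~x1 & x3) & x2) & (x2 | (~x1 | x4)) = a·b on (0.0814, 0.8376) = 0.0681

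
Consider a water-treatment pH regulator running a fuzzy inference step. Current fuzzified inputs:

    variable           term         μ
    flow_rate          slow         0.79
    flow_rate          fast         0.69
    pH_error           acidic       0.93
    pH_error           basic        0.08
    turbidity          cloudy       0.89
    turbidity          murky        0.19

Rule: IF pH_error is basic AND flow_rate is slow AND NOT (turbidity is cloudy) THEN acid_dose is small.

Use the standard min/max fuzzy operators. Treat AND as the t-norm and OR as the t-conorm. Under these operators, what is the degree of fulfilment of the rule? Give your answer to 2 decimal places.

0.08

firing strength: basic=0.08, slow=0.79, ¬cloudy=1−0.89=0.11; AND[min(a, b)] → w = 0.08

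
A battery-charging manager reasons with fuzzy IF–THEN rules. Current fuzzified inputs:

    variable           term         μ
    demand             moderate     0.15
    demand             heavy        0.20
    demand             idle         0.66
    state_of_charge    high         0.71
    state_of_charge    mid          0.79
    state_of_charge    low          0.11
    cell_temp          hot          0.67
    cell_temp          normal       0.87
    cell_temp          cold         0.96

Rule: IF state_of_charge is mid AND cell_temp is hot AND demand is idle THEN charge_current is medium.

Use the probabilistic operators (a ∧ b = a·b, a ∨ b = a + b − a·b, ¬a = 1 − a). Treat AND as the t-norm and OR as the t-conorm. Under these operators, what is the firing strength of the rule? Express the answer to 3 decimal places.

firing strength: mid=0.79, hot=0.67, idle=0.66; AND[a·b] → w = 0.3493

0.349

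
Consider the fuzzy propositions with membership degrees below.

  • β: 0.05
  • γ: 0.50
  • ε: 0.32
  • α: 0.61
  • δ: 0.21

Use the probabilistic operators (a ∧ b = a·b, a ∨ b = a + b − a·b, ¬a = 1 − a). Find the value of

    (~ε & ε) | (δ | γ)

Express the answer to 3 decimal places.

0.691

~ε = 1 − 0.3200 = 0.6800
~ε & ε = a·b on (0.6800, 0.3200) = 0.2176
δ | γ = a + b − a·b on (0.2100, 0.5000) = 0.6050
(~ε & ε) | (δ | γ) = a + b − a·b on (0.2176, 0.6050) = 0.6910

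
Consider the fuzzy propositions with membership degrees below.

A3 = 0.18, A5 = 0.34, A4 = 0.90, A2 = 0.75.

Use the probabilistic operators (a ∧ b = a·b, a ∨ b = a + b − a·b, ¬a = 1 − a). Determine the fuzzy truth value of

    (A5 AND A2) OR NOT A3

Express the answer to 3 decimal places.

0.866

A5 AND A2 = a·b on (0.3400, 0.7500) = 0.2550
NOT A3 = 1 − 0.1800 = 0.8200
(A5 AND A2) OR NOT A3 = a + b − a·b on (0.2550, 0.8200) = 0.8659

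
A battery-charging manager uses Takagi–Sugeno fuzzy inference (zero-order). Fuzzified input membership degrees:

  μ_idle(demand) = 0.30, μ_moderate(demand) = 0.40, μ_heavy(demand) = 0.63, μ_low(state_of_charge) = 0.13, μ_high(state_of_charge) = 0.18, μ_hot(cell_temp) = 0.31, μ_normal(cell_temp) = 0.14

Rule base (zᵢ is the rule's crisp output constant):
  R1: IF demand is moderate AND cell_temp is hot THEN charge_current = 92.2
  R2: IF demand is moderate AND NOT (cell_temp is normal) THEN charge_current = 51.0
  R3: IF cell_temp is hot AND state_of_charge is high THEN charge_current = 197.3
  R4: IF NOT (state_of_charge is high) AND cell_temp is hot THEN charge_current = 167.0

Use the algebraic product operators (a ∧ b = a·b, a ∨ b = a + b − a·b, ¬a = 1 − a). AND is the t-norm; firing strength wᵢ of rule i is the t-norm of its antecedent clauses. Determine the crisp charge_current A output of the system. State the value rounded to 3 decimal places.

105.961

R1 (z=92.2): moderate=0.40, hot=0.31; AND[a·b] → w = 0.1240
R2 (z=51.0): moderate=0.40, ¬normal=1−0.14=0.86; AND[a·b] → w = 0.3440
R3 (z=197.3): hot=0.31, high=0.18; AND[a·b] → w = 0.0558
R4 (z=167.0): ¬high=1−0.18=0.82, hot=0.31; AND[a·b] → w = 0.2542
Weighted average = (0.1240·92.2 + 0.3440·51.0 + 0.0558·197.3 + 0.2542·167.0) / (0.1240 + 0.3440 + 0.0558 + 0.2542)
  = 82.4375 / 0.7780 = 105.961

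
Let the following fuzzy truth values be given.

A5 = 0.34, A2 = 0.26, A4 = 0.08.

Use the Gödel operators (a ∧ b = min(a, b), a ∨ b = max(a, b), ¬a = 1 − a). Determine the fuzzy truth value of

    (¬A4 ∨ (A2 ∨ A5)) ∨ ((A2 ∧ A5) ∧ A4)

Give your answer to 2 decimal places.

0.92

¬A4 = 1 − 0.08 = 0.92
A2 ∨ A5 = max(a, b) on (0.26, 0.34) = 0.34
¬A4 ∨ (A2 ∨ A5) = max(a, b) on (0.92, 0.34) = 0.92
A2 ∧ A5 = min(a, b) on (0.26, 0.34) = 0.26
(A2 ∧ A5) ∧ A4 = min(a, b) on (0.26, 0.08) = 0.08
(¬A4 ∨ (A2 ∨ A5)) ∨ ((A2 ∧ A5) ∧ A4) = max(a, b) on (0.92, 0.08) = 0.92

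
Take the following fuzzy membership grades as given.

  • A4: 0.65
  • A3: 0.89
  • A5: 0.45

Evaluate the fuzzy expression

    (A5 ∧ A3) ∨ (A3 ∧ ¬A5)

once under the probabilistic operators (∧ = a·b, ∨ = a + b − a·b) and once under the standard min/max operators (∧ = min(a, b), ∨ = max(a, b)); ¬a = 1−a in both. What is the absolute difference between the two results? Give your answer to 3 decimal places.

Under probabilistic:
  A5 ∧ A3 = a·b on (0.4500, 0.8900) = 0.4005
  ¬A5 = 1 − 0.4500 = 0.5500
  A3 ∧ ¬A5 = a·b on (0.8900, 0.5500) = 0.4895
  (A5 ∧ A3) ∨ (A3 ∧ ¬A5) = a + b − a·b on (0.4005, 0.4895) = 0.6940
  → value = 0.6940
Under standard min/max:
  A5 ∧ A3 = min(a, b) on (0.45, 0.89) = 0.45
  ¬A5 = 1 − 0.45 = 0.55
  A3 ∧ ¬A5 = min(a, b) on (0.89, 0.55) = 0.55
  (A5 ∧ A3) ∨ (A3 ∧ ¬A5) = max(a, b) on (0.45, 0.55) = 0.55
  → value = 0.5500
|0.6940 − 0.5500| = 0.144

0.144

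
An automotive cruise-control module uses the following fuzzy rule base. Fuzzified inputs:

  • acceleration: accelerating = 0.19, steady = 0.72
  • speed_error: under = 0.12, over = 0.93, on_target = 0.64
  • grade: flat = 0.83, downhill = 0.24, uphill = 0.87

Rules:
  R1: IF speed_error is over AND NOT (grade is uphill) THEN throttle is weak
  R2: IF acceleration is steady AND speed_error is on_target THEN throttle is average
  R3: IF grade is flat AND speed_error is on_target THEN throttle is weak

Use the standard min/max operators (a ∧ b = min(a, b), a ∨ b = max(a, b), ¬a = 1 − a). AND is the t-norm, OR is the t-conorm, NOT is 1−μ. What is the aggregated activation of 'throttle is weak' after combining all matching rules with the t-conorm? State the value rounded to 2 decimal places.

0.64

R1: over=0.93, ¬uphill=1−0.87=0.13; AND[min(a, b)] → w = 0.13
R2: steady=0.72, on_target=0.64; AND[min(a, b)] → w = 0.64
R3: flat=0.83, on_target=0.64; AND[min(a, b)] → w = 0.64
Rules with consequent 'weak': {R1, R3} → strengths 0.13, 0.64
Aggregate via t-conorm [max(a, b)]: 0.64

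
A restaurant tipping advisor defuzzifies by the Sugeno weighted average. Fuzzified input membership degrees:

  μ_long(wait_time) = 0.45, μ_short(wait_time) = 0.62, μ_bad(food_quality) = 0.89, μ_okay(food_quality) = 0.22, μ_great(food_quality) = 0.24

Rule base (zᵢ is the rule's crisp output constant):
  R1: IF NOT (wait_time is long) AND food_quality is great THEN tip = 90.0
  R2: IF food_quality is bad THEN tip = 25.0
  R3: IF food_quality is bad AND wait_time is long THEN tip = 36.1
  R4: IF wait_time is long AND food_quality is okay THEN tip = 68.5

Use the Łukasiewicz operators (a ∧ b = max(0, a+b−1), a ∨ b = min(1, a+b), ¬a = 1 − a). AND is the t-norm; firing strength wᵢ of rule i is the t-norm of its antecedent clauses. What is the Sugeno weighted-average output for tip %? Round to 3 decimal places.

28.068

R1 (z=90.0): ¬long=1−0.45=0.55, great=0.24; AND[max(0, a+b−1)] → w = 0.00
R2 (z=25.0): bad=0.89 → w = 0.89
R3 (z=36.1): bad=0.89, long=0.45; AND[max(0, a+b−1)] → w = 0.34
R4 (z=68.5): long=0.45, okay=0.22; AND[max(0, a+b−1)] → w = 0.00
Weighted average = (0.00·90.0 + 0.89·25.0 + 0.34·36.1 + 0.00·68.5) / (0.00 + 0.89 + 0.34 + 0.00)
  = 34.5240 / 1.2300 = 28.068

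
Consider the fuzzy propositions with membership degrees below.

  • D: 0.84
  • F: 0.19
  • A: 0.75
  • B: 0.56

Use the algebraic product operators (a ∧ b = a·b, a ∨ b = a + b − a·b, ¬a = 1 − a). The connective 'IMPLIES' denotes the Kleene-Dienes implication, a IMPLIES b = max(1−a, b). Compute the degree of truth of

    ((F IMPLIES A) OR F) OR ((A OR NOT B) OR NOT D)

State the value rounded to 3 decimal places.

F IMPLIES A  [Kleene-Dienes: max(1−a, b)] with a=0.1900, b=0.7500 → 0.8100
(F IMPLIES A) OR F = a + b − a·b on (0.8100, 0.1900) = 0.8461
NOT B = 1 − 0.5600 = 0.4400
A OR NOT B = a + b − a·b on (0.7500, 0.4400) = 0.8600
NOT D = 1 − 0.8400 = 0.1600
(A OR NOT B) OR NOT D = a + b − a·b on (0.8600, 0.1600) = 0.8824
((F IMPLIES A) OR F) OR ((A OR NOT B) OR NOT D) = a + b − a·b on (0.8461, 0.8824) = 0.9819

0.982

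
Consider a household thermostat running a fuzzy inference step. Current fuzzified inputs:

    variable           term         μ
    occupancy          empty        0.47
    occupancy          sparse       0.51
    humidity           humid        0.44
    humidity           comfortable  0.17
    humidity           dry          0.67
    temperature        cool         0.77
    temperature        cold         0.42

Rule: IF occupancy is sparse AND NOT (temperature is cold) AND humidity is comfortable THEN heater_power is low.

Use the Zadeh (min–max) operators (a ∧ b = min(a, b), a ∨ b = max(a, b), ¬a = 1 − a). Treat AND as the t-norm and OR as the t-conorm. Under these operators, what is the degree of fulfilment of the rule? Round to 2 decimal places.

firing strength: sparse=0.51, ¬cold=1−0.42=0.58, comfortable=0.17; AND[min(a, b)] → w = 0.17

0.17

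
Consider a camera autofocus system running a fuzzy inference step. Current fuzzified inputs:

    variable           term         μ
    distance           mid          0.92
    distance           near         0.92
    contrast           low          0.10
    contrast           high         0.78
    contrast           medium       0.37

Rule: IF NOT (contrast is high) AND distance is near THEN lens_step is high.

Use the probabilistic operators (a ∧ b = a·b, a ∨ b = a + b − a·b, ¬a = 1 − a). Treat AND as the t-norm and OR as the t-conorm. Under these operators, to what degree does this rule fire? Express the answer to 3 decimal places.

0.202

firing strength: ¬high=1−0.78=0.22, near=0.92; AND[a·b] → w = 0.2024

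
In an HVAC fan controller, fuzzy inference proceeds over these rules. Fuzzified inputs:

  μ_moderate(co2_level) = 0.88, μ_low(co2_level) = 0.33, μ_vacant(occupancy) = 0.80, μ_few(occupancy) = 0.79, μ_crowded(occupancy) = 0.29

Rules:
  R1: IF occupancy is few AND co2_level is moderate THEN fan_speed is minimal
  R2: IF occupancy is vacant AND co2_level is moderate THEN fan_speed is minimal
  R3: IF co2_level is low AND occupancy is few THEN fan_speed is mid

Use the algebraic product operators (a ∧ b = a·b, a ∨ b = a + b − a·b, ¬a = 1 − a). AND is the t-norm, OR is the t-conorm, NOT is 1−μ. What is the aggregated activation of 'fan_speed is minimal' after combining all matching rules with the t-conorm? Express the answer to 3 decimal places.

0.910

R1: few=0.79, moderate=0.88; AND[a·b] → w = 0.6952
R2: vacant=0.80, moderate=0.88; AND[a·b] → w = 0.7040
R3: low=0.33, few=0.79; AND[a·b] → w = 0.2607
Rules with consequent 'minimal': {R1, R2} → strengths 0.6952, 0.7040
Aggregate via t-conorm [a + b − a·b]: 0.9098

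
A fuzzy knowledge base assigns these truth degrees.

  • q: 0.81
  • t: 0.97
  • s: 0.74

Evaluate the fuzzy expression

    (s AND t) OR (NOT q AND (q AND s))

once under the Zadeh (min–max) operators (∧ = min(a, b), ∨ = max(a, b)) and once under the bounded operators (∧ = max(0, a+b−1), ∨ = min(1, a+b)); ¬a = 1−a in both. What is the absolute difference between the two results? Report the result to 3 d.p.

Under Zadeh (min–max):
  s AND t = min(a, b) on (0.74, 0.97) = 0.74
  NOT q = 1 − 0.81 = 0.19
  q AND s = min(a, b) on (0.81, 0.74) = 0.74
  NOT q AND (q AND s) = min(a, b) on (0.19, 0.74) = 0.19
  (s AND t) OR (NOT q AND (q AND s)) = max(a, b) on (0.74, 0.19) = 0.74
  → value = 0.7400
Under bounded:
  s AND t = max(0, a+b−1) on (0.74, 0.97) = 0.71
  NOT q = 1 − 0.81 = 0.19
  q AND s = max(0, a+b−1) on (0.81, 0.74) = 0.55
  NOT q AND (q AND s) = max(0, a+b−1) on (0.19, 0.55) = 0.00
  (s AND t) OR (NOT q AND (q AND s)) = min(1, a+b) on (0.71, 0.00) = 0.71
  → value = 0.7100
|0.7400 − 0.7100| = 0.030

0.030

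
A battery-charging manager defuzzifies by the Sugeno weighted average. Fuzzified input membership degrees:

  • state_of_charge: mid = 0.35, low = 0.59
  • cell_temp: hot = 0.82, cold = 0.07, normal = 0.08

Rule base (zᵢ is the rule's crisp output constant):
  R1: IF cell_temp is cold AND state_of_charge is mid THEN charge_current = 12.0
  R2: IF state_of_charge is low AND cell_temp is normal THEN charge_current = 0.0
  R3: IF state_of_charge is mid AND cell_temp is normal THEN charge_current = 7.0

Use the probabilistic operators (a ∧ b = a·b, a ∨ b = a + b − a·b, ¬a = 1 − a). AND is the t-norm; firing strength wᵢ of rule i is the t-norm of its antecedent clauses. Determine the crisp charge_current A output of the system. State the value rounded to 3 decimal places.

R1 (z=12.0): cold=0.07, mid=0.35; AND[a·b] → w = 0.0245
R2 (z=0.0): low=0.59, normal=0.08; AND[a·b] → w = 0.0472
R3 (z=7.0): mid=0.35, normal=0.08; AND[a·b] → w = 0.0280
Weighted average = (0.0245·12.0 + 0.0472·0.0 + 0.0280·7.0) / (0.0245 + 0.0472 + 0.0280)
  = 0.4900 / 0.0997 = 4.915

4.915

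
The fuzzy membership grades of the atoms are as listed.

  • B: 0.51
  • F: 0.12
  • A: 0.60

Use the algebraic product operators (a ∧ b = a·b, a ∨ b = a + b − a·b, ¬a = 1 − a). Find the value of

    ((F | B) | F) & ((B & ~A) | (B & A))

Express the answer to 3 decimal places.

F | B = a + b − a·b on (0.1200, 0.5100) = 0.5688
(F | B) | F = a + b − a·b on (0.5688, 0.1200) = 0.6205
~A = 1 − 0.6000 = 0.4000
B & ~A = a·b on (0.5100, 0.4000) = 0.2040
B & A = a·b on (0.5100, 0.6000) = 0.3060
(B & ~A) | (B & A) = a + b − a·b on (0.2040, 0.3060) = 0.4476
((F | B) | F) & ((B & ~A) | (B & A)) = a·b on (0.6205, 0.4476) = 0.2777

0.278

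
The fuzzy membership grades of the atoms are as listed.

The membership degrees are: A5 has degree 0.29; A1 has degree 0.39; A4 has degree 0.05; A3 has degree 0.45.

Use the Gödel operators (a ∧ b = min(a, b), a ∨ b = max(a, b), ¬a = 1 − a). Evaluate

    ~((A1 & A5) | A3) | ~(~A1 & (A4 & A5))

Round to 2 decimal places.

A1 & A5 = min(a, b) on (0.39, 0.29) = 0.29
(A1 & A5) | A3 = max(a, b) on (0.29, 0.45) = 0.45
~((A1 & A5) | A3) = 1 − 0.45 = 0.55
~A1 = 1 − 0.39 = 0.61
A4 & A5 = min(a, b) on (0.05, 0.29) = 0.05
~A1 & (A4 & A5) = min(a, b) on (0.61, 0.05) = 0.05
~(~A1 & (A4 & A5)) = 1 − 0.05 = 0.95
~((A1 & A5) | A3) | ~(~A1 & (A4 & A5)) = max(a, b) on (0.55, 0.95) = 0.95

0.95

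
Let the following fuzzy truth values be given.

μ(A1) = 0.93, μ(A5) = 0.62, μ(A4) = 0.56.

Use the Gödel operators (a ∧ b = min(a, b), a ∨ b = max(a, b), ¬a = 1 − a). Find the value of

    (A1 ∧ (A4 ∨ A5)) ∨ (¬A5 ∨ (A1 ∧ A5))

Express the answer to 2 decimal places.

0.62

A4 ∨ A5 = max(a, b) on (0.56, 0.62) = 0.62
A1 ∧ (A4 ∨ A5) = min(a, b) on (0.93, 0.62) = 0.62
¬A5 = 1 − 0.62 = 0.38
A1 ∧ A5 = min(a, b) on (0.93, 0.62) = 0.62
¬A5 ∨ (A1 ∧ A5) = max(a, b) on (0.38, 0.62) = 0.62
(A1 ∧ (A4 ∨ A5)) ∨ (¬A5 ∨ (A1 ∧ A5)) = max(a, b) on (0.62, 0.62) = 0.62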